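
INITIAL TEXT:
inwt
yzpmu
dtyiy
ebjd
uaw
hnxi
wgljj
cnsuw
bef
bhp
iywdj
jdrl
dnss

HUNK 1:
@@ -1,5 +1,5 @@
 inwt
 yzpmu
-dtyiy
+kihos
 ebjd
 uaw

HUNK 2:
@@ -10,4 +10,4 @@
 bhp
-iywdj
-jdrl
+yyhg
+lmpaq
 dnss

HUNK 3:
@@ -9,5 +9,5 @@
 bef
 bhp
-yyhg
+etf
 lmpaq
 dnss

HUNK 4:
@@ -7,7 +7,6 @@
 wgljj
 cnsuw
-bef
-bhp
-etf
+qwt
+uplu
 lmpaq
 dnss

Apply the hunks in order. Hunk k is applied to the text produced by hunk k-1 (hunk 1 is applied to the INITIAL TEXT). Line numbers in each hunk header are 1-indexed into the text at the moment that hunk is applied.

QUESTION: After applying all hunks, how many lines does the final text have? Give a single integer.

Answer: 12

Derivation:
Hunk 1: at line 1 remove [dtyiy] add [kihos] -> 13 lines: inwt yzpmu kihos ebjd uaw hnxi wgljj cnsuw bef bhp iywdj jdrl dnss
Hunk 2: at line 10 remove [iywdj,jdrl] add [yyhg,lmpaq] -> 13 lines: inwt yzpmu kihos ebjd uaw hnxi wgljj cnsuw bef bhp yyhg lmpaq dnss
Hunk 3: at line 9 remove [yyhg] add [etf] -> 13 lines: inwt yzpmu kihos ebjd uaw hnxi wgljj cnsuw bef bhp etf lmpaq dnss
Hunk 4: at line 7 remove [bef,bhp,etf] add [qwt,uplu] -> 12 lines: inwt yzpmu kihos ebjd uaw hnxi wgljj cnsuw qwt uplu lmpaq dnss
Final line count: 12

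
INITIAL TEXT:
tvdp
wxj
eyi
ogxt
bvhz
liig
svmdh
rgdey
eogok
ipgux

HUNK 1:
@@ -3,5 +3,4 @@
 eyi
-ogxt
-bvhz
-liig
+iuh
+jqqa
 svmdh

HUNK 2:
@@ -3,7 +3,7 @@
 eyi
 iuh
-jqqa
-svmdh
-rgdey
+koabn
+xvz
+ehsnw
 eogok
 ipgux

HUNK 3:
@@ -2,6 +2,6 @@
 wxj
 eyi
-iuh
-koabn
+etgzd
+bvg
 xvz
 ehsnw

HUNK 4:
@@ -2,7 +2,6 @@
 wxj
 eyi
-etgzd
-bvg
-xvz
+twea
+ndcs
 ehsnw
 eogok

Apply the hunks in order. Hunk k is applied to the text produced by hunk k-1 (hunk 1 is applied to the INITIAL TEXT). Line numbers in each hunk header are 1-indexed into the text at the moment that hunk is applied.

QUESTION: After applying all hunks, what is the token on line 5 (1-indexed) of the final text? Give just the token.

Hunk 1: at line 3 remove [ogxt,bvhz,liig] add [iuh,jqqa] -> 9 lines: tvdp wxj eyi iuh jqqa svmdh rgdey eogok ipgux
Hunk 2: at line 3 remove [jqqa,svmdh,rgdey] add [koabn,xvz,ehsnw] -> 9 lines: tvdp wxj eyi iuh koabn xvz ehsnw eogok ipgux
Hunk 3: at line 2 remove [iuh,koabn] add [etgzd,bvg] -> 9 lines: tvdp wxj eyi etgzd bvg xvz ehsnw eogok ipgux
Hunk 4: at line 2 remove [etgzd,bvg,xvz] add [twea,ndcs] -> 8 lines: tvdp wxj eyi twea ndcs ehsnw eogok ipgux
Final line 5: ndcs

Answer: ndcs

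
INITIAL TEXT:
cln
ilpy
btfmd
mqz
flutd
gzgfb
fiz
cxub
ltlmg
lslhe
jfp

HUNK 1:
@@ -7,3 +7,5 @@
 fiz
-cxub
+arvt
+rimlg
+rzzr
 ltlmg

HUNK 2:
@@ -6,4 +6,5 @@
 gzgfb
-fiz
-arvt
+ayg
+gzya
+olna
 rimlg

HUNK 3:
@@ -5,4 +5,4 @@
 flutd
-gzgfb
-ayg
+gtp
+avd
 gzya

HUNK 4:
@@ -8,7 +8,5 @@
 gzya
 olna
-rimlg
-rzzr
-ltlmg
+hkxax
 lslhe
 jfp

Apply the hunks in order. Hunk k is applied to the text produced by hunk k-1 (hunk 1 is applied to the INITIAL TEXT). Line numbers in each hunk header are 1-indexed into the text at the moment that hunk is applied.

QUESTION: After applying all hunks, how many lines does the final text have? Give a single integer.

Answer: 12

Derivation:
Hunk 1: at line 7 remove [cxub] add [arvt,rimlg,rzzr] -> 13 lines: cln ilpy btfmd mqz flutd gzgfb fiz arvt rimlg rzzr ltlmg lslhe jfp
Hunk 2: at line 6 remove [fiz,arvt] add [ayg,gzya,olna] -> 14 lines: cln ilpy btfmd mqz flutd gzgfb ayg gzya olna rimlg rzzr ltlmg lslhe jfp
Hunk 3: at line 5 remove [gzgfb,ayg] add [gtp,avd] -> 14 lines: cln ilpy btfmd mqz flutd gtp avd gzya olna rimlg rzzr ltlmg lslhe jfp
Hunk 4: at line 8 remove [rimlg,rzzr,ltlmg] add [hkxax] -> 12 lines: cln ilpy btfmd mqz flutd gtp avd gzya olna hkxax lslhe jfp
Final line count: 12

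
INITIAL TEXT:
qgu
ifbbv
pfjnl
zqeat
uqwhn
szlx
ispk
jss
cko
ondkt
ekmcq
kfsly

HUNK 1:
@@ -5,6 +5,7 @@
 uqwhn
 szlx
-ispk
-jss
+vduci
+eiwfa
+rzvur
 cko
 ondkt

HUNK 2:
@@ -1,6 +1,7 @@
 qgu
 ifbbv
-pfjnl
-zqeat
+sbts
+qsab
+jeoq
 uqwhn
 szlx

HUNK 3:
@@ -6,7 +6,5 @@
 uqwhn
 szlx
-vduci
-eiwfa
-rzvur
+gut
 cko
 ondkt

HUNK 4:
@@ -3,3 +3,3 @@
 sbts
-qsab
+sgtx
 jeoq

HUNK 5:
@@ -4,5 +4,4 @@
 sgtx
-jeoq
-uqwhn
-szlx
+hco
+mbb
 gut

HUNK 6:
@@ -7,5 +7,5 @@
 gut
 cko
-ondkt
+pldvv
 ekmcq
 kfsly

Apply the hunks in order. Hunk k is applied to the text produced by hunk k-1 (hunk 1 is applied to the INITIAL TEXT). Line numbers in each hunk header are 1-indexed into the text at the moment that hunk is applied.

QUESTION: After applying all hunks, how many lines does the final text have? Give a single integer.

Hunk 1: at line 5 remove [ispk,jss] add [vduci,eiwfa,rzvur] -> 13 lines: qgu ifbbv pfjnl zqeat uqwhn szlx vduci eiwfa rzvur cko ondkt ekmcq kfsly
Hunk 2: at line 1 remove [pfjnl,zqeat] add [sbts,qsab,jeoq] -> 14 lines: qgu ifbbv sbts qsab jeoq uqwhn szlx vduci eiwfa rzvur cko ondkt ekmcq kfsly
Hunk 3: at line 6 remove [vduci,eiwfa,rzvur] add [gut] -> 12 lines: qgu ifbbv sbts qsab jeoq uqwhn szlx gut cko ondkt ekmcq kfsly
Hunk 4: at line 3 remove [qsab] add [sgtx] -> 12 lines: qgu ifbbv sbts sgtx jeoq uqwhn szlx gut cko ondkt ekmcq kfsly
Hunk 5: at line 4 remove [jeoq,uqwhn,szlx] add [hco,mbb] -> 11 lines: qgu ifbbv sbts sgtx hco mbb gut cko ondkt ekmcq kfsly
Hunk 6: at line 7 remove [ondkt] add [pldvv] -> 11 lines: qgu ifbbv sbts sgtx hco mbb gut cko pldvv ekmcq kfsly
Final line count: 11

Answer: 11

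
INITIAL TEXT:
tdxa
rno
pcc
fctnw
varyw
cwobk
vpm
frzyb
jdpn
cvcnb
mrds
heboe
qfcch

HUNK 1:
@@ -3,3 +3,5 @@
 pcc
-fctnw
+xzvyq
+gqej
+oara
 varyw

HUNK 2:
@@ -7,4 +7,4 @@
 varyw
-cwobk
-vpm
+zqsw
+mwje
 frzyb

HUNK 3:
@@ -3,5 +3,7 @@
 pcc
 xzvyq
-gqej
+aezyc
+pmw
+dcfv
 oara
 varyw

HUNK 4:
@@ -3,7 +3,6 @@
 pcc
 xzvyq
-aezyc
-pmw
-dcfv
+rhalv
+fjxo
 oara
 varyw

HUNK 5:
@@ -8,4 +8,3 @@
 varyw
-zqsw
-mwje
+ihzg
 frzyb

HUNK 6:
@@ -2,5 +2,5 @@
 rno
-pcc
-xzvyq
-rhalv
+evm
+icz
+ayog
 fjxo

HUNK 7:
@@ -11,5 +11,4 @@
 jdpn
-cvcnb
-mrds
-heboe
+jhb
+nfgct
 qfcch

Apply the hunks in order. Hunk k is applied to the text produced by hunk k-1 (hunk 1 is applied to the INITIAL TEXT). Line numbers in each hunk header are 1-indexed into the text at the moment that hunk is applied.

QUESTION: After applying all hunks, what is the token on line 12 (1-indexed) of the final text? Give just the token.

Hunk 1: at line 3 remove [fctnw] add [xzvyq,gqej,oara] -> 15 lines: tdxa rno pcc xzvyq gqej oara varyw cwobk vpm frzyb jdpn cvcnb mrds heboe qfcch
Hunk 2: at line 7 remove [cwobk,vpm] add [zqsw,mwje] -> 15 lines: tdxa rno pcc xzvyq gqej oara varyw zqsw mwje frzyb jdpn cvcnb mrds heboe qfcch
Hunk 3: at line 3 remove [gqej] add [aezyc,pmw,dcfv] -> 17 lines: tdxa rno pcc xzvyq aezyc pmw dcfv oara varyw zqsw mwje frzyb jdpn cvcnb mrds heboe qfcch
Hunk 4: at line 3 remove [aezyc,pmw,dcfv] add [rhalv,fjxo] -> 16 lines: tdxa rno pcc xzvyq rhalv fjxo oara varyw zqsw mwje frzyb jdpn cvcnb mrds heboe qfcch
Hunk 5: at line 8 remove [zqsw,mwje] add [ihzg] -> 15 lines: tdxa rno pcc xzvyq rhalv fjxo oara varyw ihzg frzyb jdpn cvcnb mrds heboe qfcch
Hunk 6: at line 2 remove [pcc,xzvyq,rhalv] add [evm,icz,ayog] -> 15 lines: tdxa rno evm icz ayog fjxo oara varyw ihzg frzyb jdpn cvcnb mrds heboe qfcch
Hunk 7: at line 11 remove [cvcnb,mrds,heboe] add [jhb,nfgct] -> 14 lines: tdxa rno evm icz ayog fjxo oara varyw ihzg frzyb jdpn jhb nfgct qfcch
Final line 12: jhb

Answer: jhb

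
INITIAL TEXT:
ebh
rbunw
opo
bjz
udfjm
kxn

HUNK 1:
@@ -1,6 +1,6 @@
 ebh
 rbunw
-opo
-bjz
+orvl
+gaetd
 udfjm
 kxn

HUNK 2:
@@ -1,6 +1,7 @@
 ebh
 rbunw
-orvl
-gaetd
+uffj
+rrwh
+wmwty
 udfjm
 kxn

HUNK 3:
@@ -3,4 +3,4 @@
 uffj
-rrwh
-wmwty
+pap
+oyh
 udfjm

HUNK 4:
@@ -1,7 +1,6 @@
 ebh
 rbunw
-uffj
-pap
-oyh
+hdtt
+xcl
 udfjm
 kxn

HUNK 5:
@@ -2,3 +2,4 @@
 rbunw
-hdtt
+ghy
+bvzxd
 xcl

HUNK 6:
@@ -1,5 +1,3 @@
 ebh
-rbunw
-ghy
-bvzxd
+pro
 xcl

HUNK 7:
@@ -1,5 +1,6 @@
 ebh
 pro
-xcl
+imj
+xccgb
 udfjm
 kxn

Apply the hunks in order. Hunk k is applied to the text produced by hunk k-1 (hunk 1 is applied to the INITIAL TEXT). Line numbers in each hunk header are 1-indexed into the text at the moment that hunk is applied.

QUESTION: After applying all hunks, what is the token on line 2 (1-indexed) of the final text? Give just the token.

Answer: pro

Derivation:
Hunk 1: at line 1 remove [opo,bjz] add [orvl,gaetd] -> 6 lines: ebh rbunw orvl gaetd udfjm kxn
Hunk 2: at line 1 remove [orvl,gaetd] add [uffj,rrwh,wmwty] -> 7 lines: ebh rbunw uffj rrwh wmwty udfjm kxn
Hunk 3: at line 3 remove [rrwh,wmwty] add [pap,oyh] -> 7 lines: ebh rbunw uffj pap oyh udfjm kxn
Hunk 4: at line 1 remove [uffj,pap,oyh] add [hdtt,xcl] -> 6 lines: ebh rbunw hdtt xcl udfjm kxn
Hunk 5: at line 2 remove [hdtt] add [ghy,bvzxd] -> 7 lines: ebh rbunw ghy bvzxd xcl udfjm kxn
Hunk 6: at line 1 remove [rbunw,ghy,bvzxd] add [pro] -> 5 lines: ebh pro xcl udfjm kxn
Hunk 7: at line 1 remove [xcl] add [imj,xccgb] -> 6 lines: ebh pro imj xccgb udfjm kxn
Final line 2: pro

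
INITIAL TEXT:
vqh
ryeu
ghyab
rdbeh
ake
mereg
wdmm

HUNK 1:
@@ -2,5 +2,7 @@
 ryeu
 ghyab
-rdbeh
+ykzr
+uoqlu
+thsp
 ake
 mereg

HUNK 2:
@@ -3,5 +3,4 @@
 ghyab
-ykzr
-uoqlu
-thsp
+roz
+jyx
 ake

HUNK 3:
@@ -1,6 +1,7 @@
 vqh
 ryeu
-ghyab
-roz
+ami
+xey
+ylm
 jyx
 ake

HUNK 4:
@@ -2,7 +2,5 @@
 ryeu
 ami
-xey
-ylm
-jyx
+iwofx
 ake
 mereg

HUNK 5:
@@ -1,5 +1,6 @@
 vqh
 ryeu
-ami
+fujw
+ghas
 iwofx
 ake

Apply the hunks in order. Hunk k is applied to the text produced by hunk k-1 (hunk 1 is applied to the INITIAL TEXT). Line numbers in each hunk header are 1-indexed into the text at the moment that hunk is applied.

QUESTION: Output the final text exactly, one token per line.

Answer: vqh
ryeu
fujw
ghas
iwofx
ake
mereg
wdmm

Derivation:
Hunk 1: at line 2 remove [rdbeh] add [ykzr,uoqlu,thsp] -> 9 lines: vqh ryeu ghyab ykzr uoqlu thsp ake mereg wdmm
Hunk 2: at line 3 remove [ykzr,uoqlu,thsp] add [roz,jyx] -> 8 lines: vqh ryeu ghyab roz jyx ake mereg wdmm
Hunk 3: at line 1 remove [ghyab,roz] add [ami,xey,ylm] -> 9 lines: vqh ryeu ami xey ylm jyx ake mereg wdmm
Hunk 4: at line 2 remove [xey,ylm,jyx] add [iwofx] -> 7 lines: vqh ryeu ami iwofx ake mereg wdmm
Hunk 5: at line 1 remove [ami] add [fujw,ghas] -> 8 lines: vqh ryeu fujw ghas iwofx ake mereg wdmm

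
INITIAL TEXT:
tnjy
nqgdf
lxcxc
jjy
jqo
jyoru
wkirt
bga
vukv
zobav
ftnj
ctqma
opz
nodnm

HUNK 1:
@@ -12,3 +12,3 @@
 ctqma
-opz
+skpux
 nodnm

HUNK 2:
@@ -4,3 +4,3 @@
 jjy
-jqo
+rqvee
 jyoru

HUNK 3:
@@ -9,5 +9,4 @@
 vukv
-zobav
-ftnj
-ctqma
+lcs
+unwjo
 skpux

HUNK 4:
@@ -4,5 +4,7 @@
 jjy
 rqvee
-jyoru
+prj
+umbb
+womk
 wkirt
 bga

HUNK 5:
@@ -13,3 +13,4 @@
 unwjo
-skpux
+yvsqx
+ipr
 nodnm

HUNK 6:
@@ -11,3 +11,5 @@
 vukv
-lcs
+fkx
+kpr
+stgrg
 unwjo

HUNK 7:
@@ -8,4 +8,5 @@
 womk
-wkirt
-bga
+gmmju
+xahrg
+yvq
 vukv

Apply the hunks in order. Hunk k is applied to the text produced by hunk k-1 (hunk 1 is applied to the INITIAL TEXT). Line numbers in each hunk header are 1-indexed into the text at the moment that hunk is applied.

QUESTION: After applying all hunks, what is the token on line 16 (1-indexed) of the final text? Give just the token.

Hunk 1: at line 12 remove [opz] add [skpux] -> 14 lines: tnjy nqgdf lxcxc jjy jqo jyoru wkirt bga vukv zobav ftnj ctqma skpux nodnm
Hunk 2: at line 4 remove [jqo] add [rqvee] -> 14 lines: tnjy nqgdf lxcxc jjy rqvee jyoru wkirt bga vukv zobav ftnj ctqma skpux nodnm
Hunk 3: at line 9 remove [zobav,ftnj,ctqma] add [lcs,unwjo] -> 13 lines: tnjy nqgdf lxcxc jjy rqvee jyoru wkirt bga vukv lcs unwjo skpux nodnm
Hunk 4: at line 4 remove [jyoru] add [prj,umbb,womk] -> 15 lines: tnjy nqgdf lxcxc jjy rqvee prj umbb womk wkirt bga vukv lcs unwjo skpux nodnm
Hunk 5: at line 13 remove [skpux] add [yvsqx,ipr] -> 16 lines: tnjy nqgdf lxcxc jjy rqvee prj umbb womk wkirt bga vukv lcs unwjo yvsqx ipr nodnm
Hunk 6: at line 11 remove [lcs] add [fkx,kpr,stgrg] -> 18 lines: tnjy nqgdf lxcxc jjy rqvee prj umbb womk wkirt bga vukv fkx kpr stgrg unwjo yvsqx ipr nodnm
Hunk 7: at line 8 remove [wkirt,bga] add [gmmju,xahrg,yvq] -> 19 lines: tnjy nqgdf lxcxc jjy rqvee prj umbb womk gmmju xahrg yvq vukv fkx kpr stgrg unwjo yvsqx ipr nodnm
Final line 16: unwjo

Answer: unwjo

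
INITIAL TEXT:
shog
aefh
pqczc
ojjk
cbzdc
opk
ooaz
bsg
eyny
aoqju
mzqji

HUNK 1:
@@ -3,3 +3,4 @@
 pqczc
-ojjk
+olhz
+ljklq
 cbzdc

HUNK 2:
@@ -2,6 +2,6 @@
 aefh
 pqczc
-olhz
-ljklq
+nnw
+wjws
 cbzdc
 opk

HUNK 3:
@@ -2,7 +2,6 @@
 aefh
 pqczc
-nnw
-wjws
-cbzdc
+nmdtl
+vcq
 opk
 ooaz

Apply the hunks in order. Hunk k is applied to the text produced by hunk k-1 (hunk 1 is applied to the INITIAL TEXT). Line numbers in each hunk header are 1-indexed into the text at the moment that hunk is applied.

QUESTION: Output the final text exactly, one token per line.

Answer: shog
aefh
pqczc
nmdtl
vcq
opk
ooaz
bsg
eyny
aoqju
mzqji

Derivation:
Hunk 1: at line 3 remove [ojjk] add [olhz,ljklq] -> 12 lines: shog aefh pqczc olhz ljklq cbzdc opk ooaz bsg eyny aoqju mzqji
Hunk 2: at line 2 remove [olhz,ljklq] add [nnw,wjws] -> 12 lines: shog aefh pqczc nnw wjws cbzdc opk ooaz bsg eyny aoqju mzqji
Hunk 3: at line 2 remove [nnw,wjws,cbzdc] add [nmdtl,vcq] -> 11 lines: shog aefh pqczc nmdtl vcq opk ooaz bsg eyny aoqju mzqji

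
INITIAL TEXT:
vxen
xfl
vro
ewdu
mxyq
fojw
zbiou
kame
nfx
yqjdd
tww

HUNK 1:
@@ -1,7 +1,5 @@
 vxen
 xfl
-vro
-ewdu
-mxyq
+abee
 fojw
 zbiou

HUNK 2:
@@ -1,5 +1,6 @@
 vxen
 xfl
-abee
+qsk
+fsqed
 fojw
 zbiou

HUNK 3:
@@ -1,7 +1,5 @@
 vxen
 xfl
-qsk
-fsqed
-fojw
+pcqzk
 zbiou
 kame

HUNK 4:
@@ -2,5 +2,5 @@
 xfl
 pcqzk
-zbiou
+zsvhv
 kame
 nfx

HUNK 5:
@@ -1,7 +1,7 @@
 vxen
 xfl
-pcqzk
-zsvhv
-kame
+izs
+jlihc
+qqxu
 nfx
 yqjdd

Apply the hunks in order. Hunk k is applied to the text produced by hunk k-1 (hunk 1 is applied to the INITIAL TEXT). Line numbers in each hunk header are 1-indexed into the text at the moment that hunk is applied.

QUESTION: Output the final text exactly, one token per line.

Hunk 1: at line 1 remove [vro,ewdu,mxyq] add [abee] -> 9 lines: vxen xfl abee fojw zbiou kame nfx yqjdd tww
Hunk 2: at line 1 remove [abee] add [qsk,fsqed] -> 10 lines: vxen xfl qsk fsqed fojw zbiou kame nfx yqjdd tww
Hunk 3: at line 1 remove [qsk,fsqed,fojw] add [pcqzk] -> 8 lines: vxen xfl pcqzk zbiou kame nfx yqjdd tww
Hunk 4: at line 2 remove [zbiou] add [zsvhv] -> 8 lines: vxen xfl pcqzk zsvhv kame nfx yqjdd tww
Hunk 5: at line 1 remove [pcqzk,zsvhv,kame] add [izs,jlihc,qqxu] -> 8 lines: vxen xfl izs jlihc qqxu nfx yqjdd tww

Answer: vxen
xfl
izs
jlihc
qqxu
nfx
yqjdd
tww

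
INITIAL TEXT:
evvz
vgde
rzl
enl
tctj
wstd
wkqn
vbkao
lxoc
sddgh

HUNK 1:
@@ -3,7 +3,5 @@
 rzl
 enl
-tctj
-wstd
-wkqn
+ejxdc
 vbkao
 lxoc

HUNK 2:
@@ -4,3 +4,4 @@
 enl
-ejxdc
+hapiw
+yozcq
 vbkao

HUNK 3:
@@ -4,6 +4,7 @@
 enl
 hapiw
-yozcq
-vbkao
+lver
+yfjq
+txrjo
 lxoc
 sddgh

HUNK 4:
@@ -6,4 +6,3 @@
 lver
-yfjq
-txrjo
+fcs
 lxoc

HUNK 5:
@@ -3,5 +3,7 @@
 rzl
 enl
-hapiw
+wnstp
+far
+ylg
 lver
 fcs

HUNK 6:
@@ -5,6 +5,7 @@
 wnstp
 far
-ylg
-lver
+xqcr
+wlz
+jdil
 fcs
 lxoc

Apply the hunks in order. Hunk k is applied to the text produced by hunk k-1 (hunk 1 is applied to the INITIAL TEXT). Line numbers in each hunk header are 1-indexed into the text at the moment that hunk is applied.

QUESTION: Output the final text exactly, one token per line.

Hunk 1: at line 3 remove [tctj,wstd,wkqn] add [ejxdc] -> 8 lines: evvz vgde rzl enl ejxdc vbkao lxoc sddgh
Hunk 2: at line 4 remove [ejxdc] add [hapiw,yozcq] -> 9 lines: evvz vgde rzl enl hapiw yozcq vbkao lxoc sddgh
Hunk 3: at line 4 remove [yozcq,vbkao] add [lver,yfjq,txrjo] -> 10 lines: evvz vgde rzl enl hapiw lver yfjq txrjo lxoc sddgh
Hunk 4: at line 6 remove [yfjq,txrjo] add [fcs] -> 9 lines: evvz vgde rzl enl hapiw lver fcs lxoc sddgh
Hunk 5: at line 3 remove [hapiw] add [wnstp,far,ylg] -> 11 lines: evvz vgde rzl enl wnstp far ylg lver fcs lxoc sddgh
Hunk 6: at line 5 remove [ylg,lver] add [xqcr,wlz,jdil] -> 12 lines: evvz vgde rzl enl wnstp far xqcr wlz jdil fcs lxoc sddgh

Answer: evvz
vgde
rzl
enl
wnstp
far
xqcr
wlz
jdil
fcs
lxoc
sddgh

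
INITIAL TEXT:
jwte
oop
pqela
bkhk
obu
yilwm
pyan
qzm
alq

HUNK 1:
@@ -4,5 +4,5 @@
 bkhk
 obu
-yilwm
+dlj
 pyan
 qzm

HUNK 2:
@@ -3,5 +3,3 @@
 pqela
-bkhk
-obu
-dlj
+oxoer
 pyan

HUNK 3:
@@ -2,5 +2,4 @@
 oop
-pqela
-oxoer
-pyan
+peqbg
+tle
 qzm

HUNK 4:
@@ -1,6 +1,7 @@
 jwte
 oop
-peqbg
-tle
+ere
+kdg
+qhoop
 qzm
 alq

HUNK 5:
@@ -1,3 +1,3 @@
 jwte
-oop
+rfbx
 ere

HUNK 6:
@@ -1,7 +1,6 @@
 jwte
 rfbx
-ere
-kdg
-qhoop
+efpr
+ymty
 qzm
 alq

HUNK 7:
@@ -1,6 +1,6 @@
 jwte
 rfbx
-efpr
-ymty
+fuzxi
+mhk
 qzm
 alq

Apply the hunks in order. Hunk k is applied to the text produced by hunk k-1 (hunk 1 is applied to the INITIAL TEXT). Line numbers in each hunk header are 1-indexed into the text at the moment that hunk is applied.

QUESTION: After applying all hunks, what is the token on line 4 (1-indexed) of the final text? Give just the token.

Answer: mhk

Derivation:
Hunk 1: at line 4 remove [yilwm] add [dlj] -> 9 lines: jwte oop pqela bkhk obu dlj pyan qzm alq
Hunk 2: at line 3 remove [bkhk,obu,dlj] add [oxoer] -> 7 lines: jwte oop pqela oxoer pyan qzm alq
Hunk 3: at line 2 remove [pqela,oxoer,pyan] add [peqbg,tle] -> 6 lines: jwte oop peqbg tle qzm alq
Hunk 4: at line 1 remove [peqbg,tle] add [ere,kdg,qhoop] -> 7 lines: jwte oop ere kdg qhoop qzm alq
Hunk 5: at line 1 remove [oop] add [rfbx] -> 7 lines: jwte rfbx ere kdg qhoop qzm alq
Hunk 6: at line 1 remove [ere,kdg,qhoop] add [efpr,ymty] -> 6 lines: jwte rfbx efpr ymty qzm alq
Hunk 7: at line 1 remove [efpr,ymty] add [fuzxi,mhk] -> 6 lines: jwte rfbx fuzxi mhk qzm alq
Final line 4: mhk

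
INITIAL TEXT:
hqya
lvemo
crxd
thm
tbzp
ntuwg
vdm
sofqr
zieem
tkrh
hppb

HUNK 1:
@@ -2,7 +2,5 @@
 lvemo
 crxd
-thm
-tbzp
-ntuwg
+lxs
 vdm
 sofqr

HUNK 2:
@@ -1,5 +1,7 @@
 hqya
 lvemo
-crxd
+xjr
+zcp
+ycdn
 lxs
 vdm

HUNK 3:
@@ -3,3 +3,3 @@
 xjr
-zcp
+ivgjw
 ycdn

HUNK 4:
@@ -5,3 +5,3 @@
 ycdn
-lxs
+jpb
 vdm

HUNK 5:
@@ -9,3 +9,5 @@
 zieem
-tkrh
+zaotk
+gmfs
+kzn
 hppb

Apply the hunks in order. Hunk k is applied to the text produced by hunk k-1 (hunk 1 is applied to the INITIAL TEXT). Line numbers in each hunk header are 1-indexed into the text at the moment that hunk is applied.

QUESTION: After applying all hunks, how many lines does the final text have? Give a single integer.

Answer: 13

Derivation:
Hunk 1: at line 2 remove [thm,tbzp,ntuwg] add [lxs] -> 9 lines: hqya lvemo crxd lxs vdm sofqr zieem tkrh hppb
Hunk 2: at line 1 remove [crxd] add [xjr,zcp,ycdn] -> 11 lines: hqya lvemo xjr zcp ycdn lxs vdm sofqr zieem tkrh hppb
Hunk 3: at line 3 remove [zcp] add [ivgjw] -> 11 lines: hqya lvemo xjr ivgjw ycdn lxs vdm sofqr zieem tkrh hppb
Hunk 4: at line 5 remove [lxs] add [jpb] -> 11 lines: hqya lvemo xjr ivgjw ycdn jpb vdm sofqr zieem tkrh hppb
Hunk 5: at line 9 remove [tkrh] add [zaotk,gmfs,kzn] -> 13 lines: hqya lvemo xjr ivgjw ycdn jpb vdm sofqr zieem zaotk gmfs kzn hppb
Final line count: 13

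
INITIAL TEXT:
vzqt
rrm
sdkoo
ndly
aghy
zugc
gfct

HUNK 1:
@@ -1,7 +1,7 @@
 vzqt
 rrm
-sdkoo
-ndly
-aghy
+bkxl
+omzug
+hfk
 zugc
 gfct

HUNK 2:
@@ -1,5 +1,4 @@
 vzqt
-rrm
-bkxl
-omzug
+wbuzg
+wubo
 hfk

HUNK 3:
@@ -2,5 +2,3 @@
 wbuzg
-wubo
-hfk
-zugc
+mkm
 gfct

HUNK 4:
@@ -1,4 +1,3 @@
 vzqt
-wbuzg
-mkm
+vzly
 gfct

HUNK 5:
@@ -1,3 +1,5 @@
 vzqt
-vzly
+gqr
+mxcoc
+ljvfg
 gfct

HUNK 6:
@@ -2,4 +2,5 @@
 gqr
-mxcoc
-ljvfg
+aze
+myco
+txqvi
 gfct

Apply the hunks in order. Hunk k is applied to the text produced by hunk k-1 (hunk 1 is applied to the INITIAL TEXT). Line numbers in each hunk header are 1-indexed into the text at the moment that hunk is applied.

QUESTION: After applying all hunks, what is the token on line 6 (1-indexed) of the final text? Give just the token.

Hunk 1: at line 1 remove [sdkoo,ndly,aghy] add [bkxl,omzug,hfk] -> 7 lines: vzqt rrm bkxl omzug hfk zugc gfct
Hunk 2: at line 1 remove [rrm,bkxl,omzug] add [wbuzg,wubo] -> 6 lines: vzqt wbuzg wubo hfk zugc gfct
Hunk 3: at line 2 remove [wubo,hfk,zugc] add [mkm] -> 4 lines: vzqt wbuzg mkm gfct
Hunk 4: at line 1 remove [wbuzg,mkm] add [vzly] -> 3 lines: vzqt vzly gfct
Hunk 5: at line 1 remove [vzly] add [gqr,mxcoc,ljvfg] -> 5 lines: vzqt gqr mxcoc ljvfg gfct
Hunk 6: at line 2 remove [mxcoc,ljvfg] add [aze,myco,txqvi] -> 6 lines: vzqt gqr aze myco txqvi gfct
Final line 6: gfct

Answer: gfct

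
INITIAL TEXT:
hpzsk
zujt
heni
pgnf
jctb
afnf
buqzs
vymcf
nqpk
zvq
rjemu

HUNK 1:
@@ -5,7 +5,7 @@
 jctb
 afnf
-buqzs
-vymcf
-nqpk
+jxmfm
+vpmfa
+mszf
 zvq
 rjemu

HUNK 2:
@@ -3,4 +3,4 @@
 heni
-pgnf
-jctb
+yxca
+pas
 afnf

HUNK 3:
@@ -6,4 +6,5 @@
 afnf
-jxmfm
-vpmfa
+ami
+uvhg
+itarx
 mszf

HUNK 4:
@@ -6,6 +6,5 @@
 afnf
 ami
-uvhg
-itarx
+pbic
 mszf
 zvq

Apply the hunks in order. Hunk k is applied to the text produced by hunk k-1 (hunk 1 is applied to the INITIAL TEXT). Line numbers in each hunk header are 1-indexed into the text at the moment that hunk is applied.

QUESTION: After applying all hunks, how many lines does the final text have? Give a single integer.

Hunk 1: at line 5 remove [buqzs,vymcf,nqpk] add [jxmfm,vpmfa,mszf] -> 11 lines: hpzsk zujt heni pgnf jctb afnf jxmfm vpmfa mszf zvq rjemu
Hunk 2: at line 3 remove [pgnf,jctb] add [yxca,pas] -> 11 lines: hpzsk zujt heni yxca pas afnf jxmfm vpmfa mszf zvq rjemu
Hunk 3: at line 6 remove [jxmfm,vpmfa] add [ami,uvhg,itarx] -> 12 lines: hpzsk zujt heni yxca pas afnf ami uvhg itarx mszf zvq rjemu
Hunk 4: at line 6 remove [uvhg,itarx] add [pbic] -> 11 lines: hpzsk zujt heni yxca pas afnf ami pbic mszf zvq rjemu
Final line count: 11

Answer: 11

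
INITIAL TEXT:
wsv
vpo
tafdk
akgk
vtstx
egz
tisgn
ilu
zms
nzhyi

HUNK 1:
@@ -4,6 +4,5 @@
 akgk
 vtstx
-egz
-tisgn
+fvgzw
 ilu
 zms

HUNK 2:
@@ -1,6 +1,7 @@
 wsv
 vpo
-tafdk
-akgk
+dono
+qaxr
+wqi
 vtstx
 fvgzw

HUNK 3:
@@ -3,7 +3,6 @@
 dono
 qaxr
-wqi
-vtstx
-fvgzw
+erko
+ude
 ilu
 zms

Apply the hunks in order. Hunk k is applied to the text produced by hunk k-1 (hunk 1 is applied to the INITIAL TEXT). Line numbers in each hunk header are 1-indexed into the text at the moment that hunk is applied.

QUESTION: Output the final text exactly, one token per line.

Hunk 1: at line 4 remove [egz,tisgn] add [fvgzw] -> 9 lines: wsv vpo tafdk akgk vtstx fvgzw ilu zms nzhyi
Hunk 2: at line 1 remove [tafdk,akgk] add [dono,qaxr,wqi] -> 10 lines: wsv vpo dono qaxr wqi vtstx fvgzw ilu zms nzhyi
Hunk 3: at line 3 remove [wqi,vtstx,fvgzw] add [erko,ude] -> 9 lines: wsv vpo dono qaxr erko ude ilu zms nzhyi

Answer: wsv
vpo
dono
qaxr
erko
ude
ilu
zms
nzhyi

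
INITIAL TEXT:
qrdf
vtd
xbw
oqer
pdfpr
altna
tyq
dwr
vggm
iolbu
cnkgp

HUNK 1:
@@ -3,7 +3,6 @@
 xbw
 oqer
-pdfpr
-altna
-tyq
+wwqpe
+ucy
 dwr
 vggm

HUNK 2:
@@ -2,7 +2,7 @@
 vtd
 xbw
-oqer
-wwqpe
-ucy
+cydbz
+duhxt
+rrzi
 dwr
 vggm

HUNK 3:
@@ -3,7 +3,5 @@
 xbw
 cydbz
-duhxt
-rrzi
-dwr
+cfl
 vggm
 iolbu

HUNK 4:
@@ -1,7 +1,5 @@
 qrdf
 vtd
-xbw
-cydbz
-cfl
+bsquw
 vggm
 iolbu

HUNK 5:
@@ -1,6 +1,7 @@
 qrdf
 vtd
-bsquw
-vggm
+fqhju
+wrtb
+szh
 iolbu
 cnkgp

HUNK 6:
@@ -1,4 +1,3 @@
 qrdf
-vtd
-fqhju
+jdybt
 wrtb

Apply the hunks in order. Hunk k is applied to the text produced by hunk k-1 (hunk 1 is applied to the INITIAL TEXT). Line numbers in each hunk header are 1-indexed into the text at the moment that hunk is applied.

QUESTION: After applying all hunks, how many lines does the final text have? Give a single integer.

Answer: 6

Derivation:
Hunk 1: at line 3 remove [pdfpr,altna,tyq] add [wwqpe,ucy] -> 10 lines: qrdf vtd xbw oqer wwqpe ucy dwr vggm iolbu cnkgp
Hunk 2: at line 2 remove [oqer,wwqpe,ucy] add [cydbz,duhxt,rrzi] -> 10 lines: qrdf vtd xbw cydbz duhxt rrzi dwr vggm iolbu cnkgp
Hunk 3: at line 3 remove [duhxt,rrzi,dwr] add [cfl] -> 8 lines: qrdf vtd xbw cydbz cfl vggm iolbu cnkgp
Hunk 4: at line 1 remove [xbw,cydbz,cfl] add [bsquw] -> 6 lines: qrdf vtd bsquw vggm iolbu cnkgp
Hunk 5: at line 1 remove [bsquw,vggm] add [fqhju,wrtb,szh] -> 7 lines: qrdf vtd fqhju wrtb szh iolbu cnkgp
Hunk 6: at line 1 remove [vtd,fqhju] add [jdybt] -> 6 lines: qrdf jdybt wrtb szh iolbu cnkgp
Final line count: 6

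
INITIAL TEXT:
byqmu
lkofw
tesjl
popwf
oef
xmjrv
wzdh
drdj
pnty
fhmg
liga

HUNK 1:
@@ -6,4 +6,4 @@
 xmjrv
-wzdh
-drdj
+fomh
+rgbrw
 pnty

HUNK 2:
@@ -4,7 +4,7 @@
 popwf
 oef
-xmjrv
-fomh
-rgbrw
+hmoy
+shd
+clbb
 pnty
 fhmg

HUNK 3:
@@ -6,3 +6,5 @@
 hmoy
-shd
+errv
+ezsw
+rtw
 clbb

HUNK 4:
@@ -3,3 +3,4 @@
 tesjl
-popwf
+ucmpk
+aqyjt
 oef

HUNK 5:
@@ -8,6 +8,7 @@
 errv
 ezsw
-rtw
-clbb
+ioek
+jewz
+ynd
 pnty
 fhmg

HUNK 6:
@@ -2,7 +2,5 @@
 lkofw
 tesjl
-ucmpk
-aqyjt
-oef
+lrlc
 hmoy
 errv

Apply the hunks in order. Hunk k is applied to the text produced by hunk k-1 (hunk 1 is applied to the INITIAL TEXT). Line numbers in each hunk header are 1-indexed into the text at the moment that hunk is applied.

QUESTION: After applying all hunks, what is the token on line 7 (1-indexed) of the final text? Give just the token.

Answer: ezsw

Derivation:
Hunk 1: at line 6 remove [wzdh,drdj] add [fomh,rgbrw] -> 11 lines: byqmu lkofw tesjl popwf oef xmjrv fomh rgbrw pnty fhmg liga
Hunk 2: at line 4 remove [xmjrv,fomh,rgbrw] add [hmoy,shd,clbb] -> 11 lines: byqmu lkofw tesjl popwf oef hmoy shd clbb pnty fhmg liga
Hunk 3: at line 6 remove [shd] add [errv,ezsw,rtw] -> 13 lines: byqmu lkofw tesjl popwf oef hmoy errv ezsw rtw clbb pnty fhmg liga
Hunk 4: at line 3 remove [popwf] add [ucmpk,aqyjt] -> 14 lines: byqmu lkofw tesjl ucmpk aqyjt oef hmoy errv ezsw rtw clbb pnty fhmg liga
Hunk 5: at line 8 remove [rtw,clbb] add [ioek,jewz,ynd] -> 15 lines: byqmu lkofw tesjl ucmpk aqyjt oef hmoy errv ezsw ioek jewz ynd pnty fhmg liga
Hunk 6: at line 2 remove [ucmpk,aqyjt,oef] add [lrlc] -> 13 lines: byqmu lkofw tesjl lrlc hmoy errv ezsw ioek jewz ynd pnty fhmg liga
Final line 7: ezsw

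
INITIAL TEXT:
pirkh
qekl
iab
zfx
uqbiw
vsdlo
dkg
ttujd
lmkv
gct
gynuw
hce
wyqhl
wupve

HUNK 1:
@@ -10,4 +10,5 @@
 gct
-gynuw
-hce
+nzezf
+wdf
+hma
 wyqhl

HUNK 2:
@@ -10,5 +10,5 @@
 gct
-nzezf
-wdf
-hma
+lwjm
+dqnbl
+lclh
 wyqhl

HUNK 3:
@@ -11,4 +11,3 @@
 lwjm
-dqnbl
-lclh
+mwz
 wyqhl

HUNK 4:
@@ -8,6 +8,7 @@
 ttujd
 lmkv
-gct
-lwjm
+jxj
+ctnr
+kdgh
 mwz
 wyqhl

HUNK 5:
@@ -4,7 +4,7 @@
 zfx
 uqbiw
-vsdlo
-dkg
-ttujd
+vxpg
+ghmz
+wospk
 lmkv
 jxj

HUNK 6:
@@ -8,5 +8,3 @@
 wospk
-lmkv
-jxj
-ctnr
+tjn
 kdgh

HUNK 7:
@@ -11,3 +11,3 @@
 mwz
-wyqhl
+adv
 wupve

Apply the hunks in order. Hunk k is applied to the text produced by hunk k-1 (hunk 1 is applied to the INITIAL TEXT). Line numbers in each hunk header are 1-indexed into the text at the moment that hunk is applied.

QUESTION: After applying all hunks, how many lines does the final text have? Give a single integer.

Answer: 13

Derivation:
Hunk 1: at line 10 remove [gynuw,hce] add [nzezf,wdf,hma] -> 15 lines: pirkh qekl iab zfx uqbiw vsdlo dkg ttujd lmkv gct nzezf wdf hma wyqhl wupve
Hunk 2: at line 10 remove [nzezf,wdf,hma] add [lwjm,dqnbl,lclh] -> 15 lines: pirkh qekl iab zfx uqbiw vsdlo dkg ttujd lmkv gct lwjm dqnbl lclh wyqhl wupve
Hunk 3: at line 11 remove [dqnbl,lclh] add [mwz] -> 14 lines: pirkh qekl iab zfx uqbiw vsdlo dkg ttujd lmkv gct lwjm mwz wyqhl wupve
Hunk 4: at line 8 remove [gct,lwjm] add [jxj,ctnr,kdgh] -> 15 lines: pirkh qekl iab zfx uqbiw vsdlo dkg ttujd lmkv jxj ctnr kdgh mwz wyqhl wupve
Hunk 5: at line 4 remove [vsdlo,dkg,ttujd] add [vxpg,ghmz,wospk] -> 15 lines: pirkh qekl iab zfx uqbiw vxpg ghmz wospk lmkv jxj ctnr kdgh mwz wyqhl wupve
Hunk 6: at line 8 remove [lmkv,jxj,ctnr] add [tjn] -> 13 lines: pirkh qekl iab zfx uqbiw vxpg ghmz wospk tjn kdgh mwz wyqhl wupve
Hunk 7: at line 11 remove [wyqhl] add [adv] -> 13 lines: pirkh qekl iab zfx uqbiw vxpg ghmz wospk tjn kdgh mwz adv wupve
Final line count: 13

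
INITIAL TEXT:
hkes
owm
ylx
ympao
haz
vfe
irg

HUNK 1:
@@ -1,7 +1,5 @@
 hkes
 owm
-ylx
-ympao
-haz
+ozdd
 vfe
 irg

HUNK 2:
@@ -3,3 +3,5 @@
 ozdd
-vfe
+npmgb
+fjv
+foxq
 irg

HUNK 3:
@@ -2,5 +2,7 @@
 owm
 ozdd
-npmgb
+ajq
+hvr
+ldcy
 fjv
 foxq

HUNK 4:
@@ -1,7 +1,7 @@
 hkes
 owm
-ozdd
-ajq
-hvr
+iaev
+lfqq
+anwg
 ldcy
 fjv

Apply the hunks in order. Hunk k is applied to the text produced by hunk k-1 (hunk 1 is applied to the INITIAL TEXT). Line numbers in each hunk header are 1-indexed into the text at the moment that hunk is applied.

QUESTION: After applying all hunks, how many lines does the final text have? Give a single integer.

Hunk 1: at line 1 remove [ylx,ympao,haz] add [ozdd] -> 5 lines: hkes owm ozdd vfe irg
Hunk 2: at line 3 remove [vfe] add [npmgb,fjv,foxq] -> 7 lines: hkes owm ozdd npmgb fjv foxq irg
Hunk 3: at line 2 remove [npmgb] add [ajq,hvr,ldcy] -> 9 lines: hkes owm ozdd ajq hvr ldcy fjv foxq irg
Hunk 4: at line 1 remove [ozdd,ajq,hvr] add [iaev,lfqq,anwg] -> 9 lines: hkes owm iaev lfqq anwg ldcy fjv foxq irg
Final line count: 9

Answer: 9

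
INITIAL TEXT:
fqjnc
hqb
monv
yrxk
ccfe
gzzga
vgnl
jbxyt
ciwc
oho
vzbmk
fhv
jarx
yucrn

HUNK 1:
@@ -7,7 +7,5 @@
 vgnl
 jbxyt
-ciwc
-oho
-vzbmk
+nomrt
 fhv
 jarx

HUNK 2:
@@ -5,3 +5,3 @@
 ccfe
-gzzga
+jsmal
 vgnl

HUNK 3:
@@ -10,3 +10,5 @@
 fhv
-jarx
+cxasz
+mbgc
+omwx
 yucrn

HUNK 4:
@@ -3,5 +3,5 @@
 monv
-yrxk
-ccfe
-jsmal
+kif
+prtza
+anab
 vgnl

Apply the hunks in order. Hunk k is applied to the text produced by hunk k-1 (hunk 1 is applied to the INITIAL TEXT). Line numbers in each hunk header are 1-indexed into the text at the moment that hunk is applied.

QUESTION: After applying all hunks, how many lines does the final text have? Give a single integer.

Answer: 14

Derivation:
Hunk 1: at line 7 remove [ciwc,oho,vzbmk] add [nomrt] -> 12 lines: fqjnc hqb monv yrxk ccfe gzzga vgnl jbxyt nomrt fhv jarx yucrn
Hunk 2: at line 5 remove [gzzga] add [jsmal] -> 12 lines: fqjnc hqb monv yrxk ccfe jsmal vgnl jbxyt nomrt fhv jarx yucrn
Hunk 3: at line 10 remove [jarx] add [cxasz,mbgc,omwx] -> 14 lines: fqjnc hqb monv yrxk ccfe jsmal vgnl jbxyt nomrt fhv cxasz mbgc omwx yucrn
Hunk 4: at line 3 remove [yrxk,ccfe,jsmal] add [kif,prtza,anab] -> 14 lines: fqjnc hqb monv kif prtza anab vgnl jbxyt nomrt fhv cxasz mbgc omwx yucrn
Final line count: 14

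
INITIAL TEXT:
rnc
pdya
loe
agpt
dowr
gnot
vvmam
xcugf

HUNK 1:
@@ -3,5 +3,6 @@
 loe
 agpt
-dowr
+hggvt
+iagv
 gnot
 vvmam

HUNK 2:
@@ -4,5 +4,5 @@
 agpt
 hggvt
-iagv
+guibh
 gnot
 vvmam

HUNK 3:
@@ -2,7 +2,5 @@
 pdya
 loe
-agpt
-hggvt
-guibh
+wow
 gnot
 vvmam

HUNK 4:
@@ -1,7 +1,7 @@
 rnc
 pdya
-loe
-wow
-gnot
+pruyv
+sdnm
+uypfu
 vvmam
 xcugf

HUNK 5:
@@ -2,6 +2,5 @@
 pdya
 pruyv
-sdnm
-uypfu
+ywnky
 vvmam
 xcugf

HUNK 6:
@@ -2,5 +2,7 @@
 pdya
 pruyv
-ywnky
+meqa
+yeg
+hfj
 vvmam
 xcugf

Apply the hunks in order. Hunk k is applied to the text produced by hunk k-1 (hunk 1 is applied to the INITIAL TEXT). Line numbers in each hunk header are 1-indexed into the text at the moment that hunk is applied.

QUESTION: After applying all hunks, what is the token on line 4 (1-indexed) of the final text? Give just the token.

Answer: meqa

Derivation:
Hunk 1: at line 3 remove [dowr] add [hggvt,iagv] -> 9 lines: rnc pdya loe agpt hggvt iagv gnot vvmam xcugf
Hunk 2: at line 4 remove [iagv] add [guibh] -> 9 lines: rnc pdya loe agpt hggvt guibh gnot vvmam xcugf
Hunk 3: at line 2 remove [agpt,hggvt,guibh] add [wow] -> 7 lines: rnc pdya loe wow gnot vvmam xcugf
Hunk 4: at line 1 remove [loe,wow,gnot] add [pruyv,sdnm,uypfu] -> 7 lines: rnc pdya pruyv sdnm uypfu vvmam xcugf
Hunk 5: at line 2 remove [sdnm,uypfu] add [ywnky] -> 6 lines: rnc pdya pruyv ywnky vvmam xcugf
Hunk 6: at line 2 remove [ywnky] add [meqa,yeg,hfj] -> 8 lines: rnc pdya pruyv meqa yeg hfj vvmam xcugf
Final line 4: meqa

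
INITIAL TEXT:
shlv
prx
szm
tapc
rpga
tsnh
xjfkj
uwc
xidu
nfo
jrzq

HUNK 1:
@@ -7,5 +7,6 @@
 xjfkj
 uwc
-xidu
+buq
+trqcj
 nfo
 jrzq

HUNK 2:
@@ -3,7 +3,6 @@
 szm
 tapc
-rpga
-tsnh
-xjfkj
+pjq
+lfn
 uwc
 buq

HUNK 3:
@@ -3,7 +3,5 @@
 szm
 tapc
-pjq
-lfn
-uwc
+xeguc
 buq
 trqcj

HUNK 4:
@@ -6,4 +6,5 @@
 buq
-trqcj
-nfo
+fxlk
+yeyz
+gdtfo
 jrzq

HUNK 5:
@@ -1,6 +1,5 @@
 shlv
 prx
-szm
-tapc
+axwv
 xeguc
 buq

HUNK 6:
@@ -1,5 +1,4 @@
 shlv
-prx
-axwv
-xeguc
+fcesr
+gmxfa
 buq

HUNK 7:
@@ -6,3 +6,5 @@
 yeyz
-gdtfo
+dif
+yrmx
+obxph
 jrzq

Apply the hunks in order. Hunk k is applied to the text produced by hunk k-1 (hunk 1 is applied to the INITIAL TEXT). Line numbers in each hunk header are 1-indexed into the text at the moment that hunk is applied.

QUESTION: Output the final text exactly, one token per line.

Answer: shlv
fcesr
gmxfa
buq
fxlk
yeyz
dif
yrmx
obxph
jrzq

Derivation:
Hunk 1: at line 7 remove [xidu] add [buq,trqcj] -> 12 lines: shlv prx szm tapc rpga tsnh xjfkj uwc buq trqcj nfo jrzq
Hunk 2: at line 3 remove [rpga,tsnh,xjfkj] add [pjq,lfn] -> 11 lines: shlv prx szm tapc pjq lfn uwc buq trqcj nfo jrzq
Hunk 3: at line 3 remove [pjq,lfn,uwc] add [xeguc] -> 9 lines: shlv prx szm tapc xeguc buq trqcj nfo jrzq
Hunk 4: at line 6 remove [trqcj,nfo] add [fxlk,yeyz,gdtfo] -> 10 lines: shlv prx szm tapc xeguc buq fxlk yeyz gdtfo jrzq
Hunk 5: at line 1 remove [szm,tapc] add [axwv] -> 9 lines: shlv prx axwv xeguc buq fxlk yeyz gdtfo jrzq
Hunk 6: at line 1 remove [prx,axwv,xeguc] add [fcesr,gmxfa] -> 8 lines: shlv fcesr gmxfa buq fxlk yeyz gdtfo jrzq
Hunk 7: at line 6 remove [gdtfo] add [dif,yrmx,obxph] -> 10 lines: shlv fcesr gmxfa buq fxlk yeyz dif yrmx obxph jrzq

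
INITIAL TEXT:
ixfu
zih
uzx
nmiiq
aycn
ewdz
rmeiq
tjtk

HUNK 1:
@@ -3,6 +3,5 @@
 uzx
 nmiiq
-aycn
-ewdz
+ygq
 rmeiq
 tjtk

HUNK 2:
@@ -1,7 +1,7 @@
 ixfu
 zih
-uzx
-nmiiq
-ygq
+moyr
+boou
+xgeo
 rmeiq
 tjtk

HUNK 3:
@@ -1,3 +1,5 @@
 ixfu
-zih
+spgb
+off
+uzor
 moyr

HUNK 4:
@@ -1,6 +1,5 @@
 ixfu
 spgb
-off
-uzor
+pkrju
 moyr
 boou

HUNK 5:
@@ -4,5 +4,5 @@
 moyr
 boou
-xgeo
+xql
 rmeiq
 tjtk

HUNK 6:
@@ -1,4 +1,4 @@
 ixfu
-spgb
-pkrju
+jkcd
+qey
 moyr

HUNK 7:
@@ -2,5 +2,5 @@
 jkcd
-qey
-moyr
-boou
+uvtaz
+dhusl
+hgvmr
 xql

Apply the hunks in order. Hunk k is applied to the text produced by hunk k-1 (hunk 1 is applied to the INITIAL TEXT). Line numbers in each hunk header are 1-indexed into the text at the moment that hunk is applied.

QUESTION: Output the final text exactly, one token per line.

Answer: ixfu
jkcd
uvtaz
dhusl
hgvmr
xql
rmeiq
tjtk

Derivation:
Hunk 1: at line 3 remove [aycn,ewdz] add [ygq] -> 7 lines: ixfu zih uzx nmiiq ygq rmeiq tjtk
Hunk 2: at line 1 remove [uzx,nmiiq,ygq] add [moyr,boou,xgeo] -> 7 lines: ixfu zih moyr boou xgeo rmeiq tjtk
Hunk 3: at line 1 remove [zih] add [spgb,off,uzor] -> 9 lines: ixfu spgb off uzor moyr boou xgeo rmeiq tjtk
Hunk 4: at line 1 remove [off,uzor] add [pkrju] -> 8 lines: ixfu spgb pkrju moyr boou xgeo rmeiq tjtk
Hunk 5: at line 4 remove [xgeo] add [xql] -> 8 lines: ixfu spgb pkrju moyr boou xql rmeiq tjtk
Hunk 6: at line 1 remove [spgb,pkrju] add [jkcd,qey] -> 8 lines: ixfu jkcd qey moyr boou xql rmeiq tjtk
Hunk 7: at line 2 remove [qey,moyr,boou] add [uvtaz,dhusl,hgvmr] -> 8 lines: ixfu jkcd uvtaz dhusl hgvmr xql rmeiq tjtk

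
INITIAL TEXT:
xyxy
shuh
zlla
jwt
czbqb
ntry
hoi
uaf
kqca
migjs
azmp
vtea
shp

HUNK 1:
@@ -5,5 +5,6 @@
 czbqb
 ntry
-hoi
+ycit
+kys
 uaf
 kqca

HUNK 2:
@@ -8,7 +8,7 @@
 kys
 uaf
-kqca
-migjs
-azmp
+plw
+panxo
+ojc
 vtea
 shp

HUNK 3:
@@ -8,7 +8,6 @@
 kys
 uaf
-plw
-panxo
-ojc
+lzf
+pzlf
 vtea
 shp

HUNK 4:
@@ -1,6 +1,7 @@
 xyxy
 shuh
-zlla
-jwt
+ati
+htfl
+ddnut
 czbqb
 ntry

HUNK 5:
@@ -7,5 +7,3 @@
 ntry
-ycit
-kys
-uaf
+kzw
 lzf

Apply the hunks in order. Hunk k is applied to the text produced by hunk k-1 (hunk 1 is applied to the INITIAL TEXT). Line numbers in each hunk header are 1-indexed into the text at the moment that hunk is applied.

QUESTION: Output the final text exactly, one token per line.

Hunk 1: at line 5 remove [hoi] add [ycit,kys] -> 14 lines: xyxy shuh zlla jwt czbqb ntry ycit kys uaf kqca migjs azmp vtea shp
Hunk 2: at line 8 remove [kqca,migjs,azmp] add [plw,panxo,ojc] -> 14 lines: xyxy shuh zlla jwt czbqb ntry ycit kys uaf plw panxo ojc vtea shp
Hunk 3: at line 8 remove [plw,panxo,ojc] add [lzf,pzlf] -> 13 lines: xyxy shuh zlla jwt czbqb ntry ycit kys uaf lzf pzlf vtea shp
Hunk 4: at line 1 remove [zlla,jwt] add [ati,htfl,ddnut] -> 14 lines: xyxy shuh ati htfl ddnut czbqb ntry ycit kys uaf lzf pzlf vtea shp
Hunk 5: at line 7 remove [ycit,kys,uaf] add [kzw] -> 12 lines: xyxy shuh ati htfl ddnut czbqb ntry kzw lzf pzlf vtea shp

Answer: xyxy
shuh
ati
htfl
ddnut
czbqb
ntry
kzw
lzf
pzlf
vtea
shp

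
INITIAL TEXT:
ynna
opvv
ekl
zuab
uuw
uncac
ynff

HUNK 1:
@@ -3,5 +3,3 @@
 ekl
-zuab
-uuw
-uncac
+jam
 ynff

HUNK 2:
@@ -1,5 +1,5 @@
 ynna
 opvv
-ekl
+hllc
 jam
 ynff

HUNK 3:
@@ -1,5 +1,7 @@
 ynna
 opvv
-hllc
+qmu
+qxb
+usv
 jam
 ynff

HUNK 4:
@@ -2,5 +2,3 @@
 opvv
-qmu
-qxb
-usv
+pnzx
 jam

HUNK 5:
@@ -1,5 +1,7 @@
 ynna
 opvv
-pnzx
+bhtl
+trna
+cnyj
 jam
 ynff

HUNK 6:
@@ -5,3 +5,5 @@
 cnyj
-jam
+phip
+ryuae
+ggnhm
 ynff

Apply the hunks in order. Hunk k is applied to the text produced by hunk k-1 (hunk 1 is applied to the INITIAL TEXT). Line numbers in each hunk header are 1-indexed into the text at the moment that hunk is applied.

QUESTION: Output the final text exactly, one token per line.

Answer: ynna
opvv
bhtl
trna
cnyj
phip
ryuae
ggnhm
ynff

Derivation:
Hunk 1: at line 3 remove [zuab,uuw,uncac] add [jam] -> 5 lines: ynna opvv ekl jam ynff
Hunk 2: at line 1 remove [ekl] add [hllc] -> 5 lines: ynna opvv hllc jam ynff
Hunk 3: at line 1 remove [hllc] add [qmu,qxb,usv] -> 7 lines: ynna opvv qmu qxb usv jam ynff
Hunk 4: at line 2 remove [qmu,qxb,usv] add [pnzx] -> 5 lines: ynna opvv pnzx jam ynff
Hunk 5: at line 1 remove [pnzx] add [bhtl,trna,cnyj] -> 7 lines: ynna opvv bhtl trna cnyj jam ynff
Hunk 6: at line 5 remove [jam] add [phip,ryuae,ggnhm] -> 9 lines: ynna opvv bhtl trna cnyj phip ryuae ggnhm ynff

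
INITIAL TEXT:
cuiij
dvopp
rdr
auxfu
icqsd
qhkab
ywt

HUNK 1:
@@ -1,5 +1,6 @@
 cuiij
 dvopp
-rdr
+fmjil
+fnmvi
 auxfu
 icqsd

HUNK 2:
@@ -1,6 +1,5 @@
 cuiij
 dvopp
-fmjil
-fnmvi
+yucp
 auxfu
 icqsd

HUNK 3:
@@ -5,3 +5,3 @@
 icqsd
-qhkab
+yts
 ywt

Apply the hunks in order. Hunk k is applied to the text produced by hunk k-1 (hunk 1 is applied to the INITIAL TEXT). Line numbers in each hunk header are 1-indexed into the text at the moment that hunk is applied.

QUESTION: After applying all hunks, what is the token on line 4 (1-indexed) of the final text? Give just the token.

Answer: auxfu

Derivation:
Hunk 1: at line 1 remove [rdr] add [fmjil,fnmvi] -> 8 lines: cuiij dvopp fmjil fnmvi auxfu icqsd qhkab ywt
Hunk 2: at line 1 remove [fmjil,fnmvi] add [yucp] -> 7 lines: cuiij dvopp yucp auxfu icqsd qhkab ywt
Hunk 3: at line 5 remove [qhkab] add [yts] -> 7 lines: cuiij dvopp yucp auxfu icqsd yts ywt
Final line 4: auxfu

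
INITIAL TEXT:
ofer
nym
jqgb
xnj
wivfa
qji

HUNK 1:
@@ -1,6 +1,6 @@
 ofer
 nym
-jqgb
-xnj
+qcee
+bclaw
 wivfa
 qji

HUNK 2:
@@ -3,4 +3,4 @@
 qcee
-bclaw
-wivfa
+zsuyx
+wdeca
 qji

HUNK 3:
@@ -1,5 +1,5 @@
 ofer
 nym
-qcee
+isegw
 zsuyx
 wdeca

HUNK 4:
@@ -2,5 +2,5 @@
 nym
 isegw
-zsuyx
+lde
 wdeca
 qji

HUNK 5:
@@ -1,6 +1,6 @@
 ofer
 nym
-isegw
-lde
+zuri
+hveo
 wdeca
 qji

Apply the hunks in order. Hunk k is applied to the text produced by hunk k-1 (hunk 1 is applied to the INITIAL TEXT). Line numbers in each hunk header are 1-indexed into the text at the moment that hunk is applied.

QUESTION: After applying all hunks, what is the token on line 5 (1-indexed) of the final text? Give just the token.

Hunk 1: at line 1 remove [jqgb,xnj] add [qcee,bclaw] -> 6 lines: ofer nym qcee bclaw wivfa qji
Hunk 2: at line 3 remove [bclaw,wivfa] add [zsuyx,wdeca] -> 6 lines: ofer nym qcee zsuyx wdeca qji
Hunk 3: at line 1 remove [qcee] add [isegw] -> 6 lines: ofer nym isegw zsuyx wdeca qji
Hunk 4: at line 2 remove [zsuyx] add [lde] -> 6 lines: ofer nym isegw lde wdeca qji
Hunk 5: at line 1 remove [isegw,lde] add [zuri,hveo] -> 6 lines: ofer nym zuri hveo wdeca qji
Final line 5: wdeca

Answer: wdeca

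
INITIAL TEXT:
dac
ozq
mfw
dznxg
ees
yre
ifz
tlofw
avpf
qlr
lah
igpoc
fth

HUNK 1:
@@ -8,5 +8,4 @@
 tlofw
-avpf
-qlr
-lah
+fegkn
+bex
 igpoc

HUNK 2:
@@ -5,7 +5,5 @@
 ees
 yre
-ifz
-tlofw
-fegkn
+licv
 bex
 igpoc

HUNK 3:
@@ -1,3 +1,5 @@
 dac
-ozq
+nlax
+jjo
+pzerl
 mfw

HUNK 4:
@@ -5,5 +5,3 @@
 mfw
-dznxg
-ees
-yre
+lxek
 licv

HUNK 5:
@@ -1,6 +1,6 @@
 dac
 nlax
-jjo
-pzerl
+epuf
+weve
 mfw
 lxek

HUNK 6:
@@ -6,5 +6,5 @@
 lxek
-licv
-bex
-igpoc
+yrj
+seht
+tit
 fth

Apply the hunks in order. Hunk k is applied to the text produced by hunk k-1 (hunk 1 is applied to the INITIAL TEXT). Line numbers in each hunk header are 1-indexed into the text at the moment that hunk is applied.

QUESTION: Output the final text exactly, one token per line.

Hunk 1: at line 8 remove [avpf,qlr,lah] add [fegkn,bex] -> 12 lines: dac ozq mfw dznxg ees yre ifz tlofw fegkn bex igpoc fth
Hunk 2: at line 5 remove [ifz,tlofw,fegkn] add [licv] -> 10 lines: dac ozq mfw dznxg ees yre licv bex igpoc fth
Hunk 3: at line 1 remove [ozq] add [nlax,jjo,pzerl] -> 12 lines: dac nlax jjo pzerl mfw dznxg ees yre licv bex igpoc fth
Hunk 4: at line 5 remove [dznxg,ees,yre] add [lxek] -> 10 lines: dac nlax jjo pzerl mfw lxek licv bex igpoc fth
Hunk 5: at line 1 remove [jjo,pzerl] add [epuf,weve] -> 10 lines: dac nlax epuf weve mfw lxek licv bex igpoc fth
Hunk 6: at line 6 remove [licv,bex,igpoc] add [yrj,seht,tit] -> 10 lines: dac nlax epuf weve mfw lxek yrj seht tit fth

Answer: dac
nlax
epuf
weve
mfw
lxek
yrj
seht
tit
fth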